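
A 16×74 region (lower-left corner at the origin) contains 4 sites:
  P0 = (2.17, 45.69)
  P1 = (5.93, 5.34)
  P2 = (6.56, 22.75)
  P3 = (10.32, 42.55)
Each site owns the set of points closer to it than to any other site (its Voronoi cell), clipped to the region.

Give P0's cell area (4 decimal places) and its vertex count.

1. box [0,16]×[0,74]: [(0, 0) (16, 0) (16, 74) (0, 74)]
2. ⊥bis P0·P1 via (4.05,25.515): [(0, 25.1376) (16, 26.6286) (16, 74) (0, 74)]  |A|=769.8707
3. ⊥bis P0·P2 via (4.365,34.22): [(0, 33.3847) (16, 36.4466) (16, 74) (0, 74)]  |A|=625.35
4. ⊥bis P0·P3 via (6.245,44.12): [(0, 33.3847) (2.2768, 33.8204) (16, 69.4395) (16, 74) (0, 74)]  |A|=398.9658
5. canonical 5-gon: [(0, 33.3847) (2.2768, 33.8204) (16, 69.4395) (16, 74) (0, 74)]
6. shoelace: 398.9658

Area of P0's cell: 398.9658 (5 vertices)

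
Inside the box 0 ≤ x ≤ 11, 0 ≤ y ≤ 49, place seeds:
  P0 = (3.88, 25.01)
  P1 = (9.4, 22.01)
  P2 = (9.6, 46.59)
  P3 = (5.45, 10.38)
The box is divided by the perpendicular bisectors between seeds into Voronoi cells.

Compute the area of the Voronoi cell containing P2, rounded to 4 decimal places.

1. box [0,11]×[0,49]: [(0, 0) (11, 0) (11, 49) (0, 49)]
2. ⊥bis P2·P0 via (6.74,35.8): [(0, 37.5865) (11, 34.6708) (11, 49) (0, 49)]  |A|=141.5846
3. ⊥bis P2·P1 via (9.5,34.3): [(0, 37.5865) (11, 34.6708) (11, 49) (0, 49)]  |A|=141.5846
4. ⊥bis P2·P3 via (7.525,28.485): [(0, 37.5865) (11, 34.6708) (11, 49) (0, 49)]  |A|=141.5846
5. canonical 4-gon: [(0, 37.5865) (11, 34.6708) (11, 49) (0, 49)]
6. shoelace: 141.5846

Area of P2's cell: 141.5846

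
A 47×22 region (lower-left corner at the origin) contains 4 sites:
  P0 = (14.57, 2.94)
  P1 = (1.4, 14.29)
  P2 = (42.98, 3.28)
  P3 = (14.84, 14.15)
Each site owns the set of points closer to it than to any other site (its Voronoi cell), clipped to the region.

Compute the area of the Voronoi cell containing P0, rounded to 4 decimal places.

1. box [0,47]×[0,22]: [(0, 0) (47, 0) (47, 22) (0, 22)]
2. ⊥bis P0·P1 via (7.985,8.615): [(0.5605, 0) (47, 0) (47, 22) (19.5203, 22)]  |A|=813.111
3. ⊥bis P0·P2 via (28.775,3.11): [(0.5605, 0) (28.8122, 0) (28.5489, 22) (19.5203, 22)]  |A|=410.0836
4. ⊥bis P0·P3 via (14.705,8.545): [(8.0626, 8.705) (0.5605, 0) (28.8122, 0) (28.714, 8.2076)]  |A|=207.6901
5. canonical 4-gon: [(8.0626, 8.705) (0.5605, 0) (28.8122, 0) (28.714, 8.2076)]
6. shoelace: 207.6901

Area of P0's cell: 207.6901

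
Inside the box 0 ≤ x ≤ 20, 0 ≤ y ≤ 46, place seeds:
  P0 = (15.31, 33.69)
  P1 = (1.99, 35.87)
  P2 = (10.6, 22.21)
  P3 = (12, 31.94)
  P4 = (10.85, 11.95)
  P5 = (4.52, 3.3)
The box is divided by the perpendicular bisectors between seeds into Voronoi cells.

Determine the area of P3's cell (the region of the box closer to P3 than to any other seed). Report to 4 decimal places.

Area of P3's cell: 82.0653

1. box [0,20]×[0,46]: [(0, 0) (20, 0) (20, 46) (0, 46)]
2. ⊥bis P3·P0 via (13.655,32.815): [(0, 0) (20, 0) (20, 20.8139) (6.6841, 46) (0, 46)]  |A|=752.3118
3. ⊥bis P3·P1 via (6.995,33.905): [(0, 16.0882) (0, 0) (20, 0) (20, 20.8139) (9.5875, 40.5083)]  |A|=590.5686
4. ⊥bis P3·P2 via (11.3,27.075): [(4.6871, 28.0265) (17.1335, 26.2356) (9.5875, 40.5083)]  |A|=82.0653
5. ⊥bis P3·P4 via (11.425,21.945): [(4.6871, 28.0265) (17.1335, 26.2356) (9.5875, 40.5083)]  |A|=82.0653
6. ⊥bis P3·P5 via (8.26,17.62): [(4.6871, 28.0265) (17.1335, 26.2356) (9.5875, 40.5083)]  |A|=82.0653
7. canonical 3-gon: [(4.6871, 28.0265) (17.1335, 26.2356) (9.5875, 40.5083)]
8. shoelace: 82.0653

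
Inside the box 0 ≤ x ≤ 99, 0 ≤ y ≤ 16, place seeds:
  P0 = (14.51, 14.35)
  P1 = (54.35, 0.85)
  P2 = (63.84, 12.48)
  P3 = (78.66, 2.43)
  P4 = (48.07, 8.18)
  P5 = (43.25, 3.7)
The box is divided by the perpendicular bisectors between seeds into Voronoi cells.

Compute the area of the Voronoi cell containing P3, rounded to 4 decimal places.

1. box [0,99]×[0,16]: [(0, 0) (99, 0) (99, 16) (0, 16)]
2. ⊥bis P3·P0 via (46.585,8.39): [(45.026, 0) (99, 0) (99, 16) (47.999, 16)]  |A|=839.7995
3. ⊥bis P3·P1 via (66.505,1.64): [(66.6116, 0) (99, 0) (99, 16) (65.5717, 16)]  |A|=526.5338
4. ⊥bis P3·P2 via (71.25,7.455): [(66.5751, 0.5613) (66.6116, 0) (99, 0) (99, 16) (77.0447, 16)]  |A|=437.9696
5. ⊥bis P3·P4 via (63.365,5.305): [(66.5751, 0.5613) (66.6116, 0) (99, 0) (99, 16) (77.0447, 16)]  |A|=437.9696
6. ⊥bis P3·P5 via (60.955,3.065): [(66.5751, 0.5613) (66.6116, 0) (99, 0) (99, 16) (77.0447, 16)]  |A|=437.9696
7. canonical 5-gon: [(66.5751, 0.5613) (66.6116, 0) (99, 0) (99, 16) (77.0447, 16)]
8. shoelace: 437.9696

Area of P3's cell: 437.9696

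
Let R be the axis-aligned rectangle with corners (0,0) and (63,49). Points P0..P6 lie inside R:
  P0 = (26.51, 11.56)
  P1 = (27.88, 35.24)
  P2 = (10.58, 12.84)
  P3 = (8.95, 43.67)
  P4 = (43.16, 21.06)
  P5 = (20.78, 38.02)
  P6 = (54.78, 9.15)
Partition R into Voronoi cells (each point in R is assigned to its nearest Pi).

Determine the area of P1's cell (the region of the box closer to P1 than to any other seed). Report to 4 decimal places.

1. box [0,63]×[0,49]: [(0, 0) (63, 0) (63, 49) (0, 49)]
2. ⊥bis P1·P0 via (27.195,23.4): [(0, 24.9734) (63, 21.3285) (63, 49) (0, 49)]  |A|=1628.4911
3. ⊥bis P1·P2 via (19.23,24.04): [(0, 38.8917) (19.4808, 23.8463) (63, 21.3285) (63, 49) (0, 49)]  |A|=1492.9205
4. ⊥bis P1·P3 via (18.415,39.455): [(13.5157, 28.4533) (19.4808, 23.8463) (63, 21.3285) (63, 49) (22.6656, 49)]  |A|=1191.7586
5. ⊥bis P1·P4 via (35.52,28.15): [(13.5157, 28.4533) (19.4808, 23.8463) (30.9124, 23.1849) (54.869, 49) (22.6656, 49)]  |A|=642.8514
6. ⊥bis P1·P5 via (24.33,36.63): [(19.3608, 23.939) (19.4808, 23.8463) (30.9124, 23.1849) (54.869, 49) (29.1735, 49)]  |A|=480.6024
7. ⊥bis P1·P6 via (41.33,22.195): [(19.3608, 23.939) (19.4808, 23.8463) (30.9124, 23.1849) (54.869, 49) (29.1735, 49)]  |A|=480.6024
8. canonical 5-gon: [(19.3608, 23.939) (19.4808, 23.8463) (30.9124, 23.1849) (54.869, 49) (29.1735, 49)]
9. shoelace: 480.6024

Area of P1's cell: 480.6024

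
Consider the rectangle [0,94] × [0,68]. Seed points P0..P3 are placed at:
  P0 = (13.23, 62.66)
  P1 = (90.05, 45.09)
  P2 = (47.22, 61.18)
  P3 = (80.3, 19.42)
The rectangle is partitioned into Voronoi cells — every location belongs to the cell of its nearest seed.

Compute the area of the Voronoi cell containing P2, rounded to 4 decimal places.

1. box [0,94]×[0,68]: [(0, 0) (94, 0) (94, 68) (0, 68)]
2. ⊥bis P2·P0 via (30.225,61.92): [(27.5289, 0) (94, 0) (94, 68) (30.4897, 68)]  |A|=4419.3675
3. ⊥bis P2·P1 via (68.635,53.135): [(27.5289, 0) (48.6737, 0) (74.2194, 68) (30.4897, 68)]  |A|=2205.7316
4. ⊥bis P2·P3 via (63.76,40.3): [(28.052, 12.0141) (63.8358, 40.3601) (74.2194, 68) (30.4897, 68)]  |A|=1571.4877
5. canonical 4-gon: [(28.052, 12.0141) (63.8358, 40.3601) (74.2194, 68) (30.4897, 68)]
6. shoelace: 1571.4877

Area of P2's cell: 1571.4877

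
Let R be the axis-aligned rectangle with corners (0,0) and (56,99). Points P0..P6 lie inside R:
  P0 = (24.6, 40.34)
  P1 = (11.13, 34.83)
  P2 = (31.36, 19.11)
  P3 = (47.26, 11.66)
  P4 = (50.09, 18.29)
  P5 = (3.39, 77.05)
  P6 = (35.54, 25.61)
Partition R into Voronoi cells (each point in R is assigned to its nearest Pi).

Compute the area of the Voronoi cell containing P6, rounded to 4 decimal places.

Area of P6's cell: 401.7306

1. box [0,56]×[0,99]: [(0, 0) (56, 0) (56, 99) (0, 99)]
2. ⊥bis P6·P0 via (30.07,32.975): [(0, 10.642) (0, 0) (56, 0) (56, 52.2333)]  |A|=1760.506
3. ⊥bis P6·P1 via (23.335,30.22): [(22.1553, 27.0967) (11.9205, 0) (56, 0) (56, 52.2333)]  |A|=1481.1151
4. ⊥bis P6·P2 via (33.45,22.36): [(23.9786, 28.4509) (56, 7.8586) (56, 52.2333)]  |A|=710.4702
5. ⊥bis P6·P3 via (41.4,18.635): [(23.9786, 28.4509) (40.4646, 17.8491) (56, 30.9011) (56, 52.2333)]  |A|=531.4827
6. ⊥bis P6·P4 via (42.815,21.95): [(23.9786, 28.4509) (40.4646, 17.8491) (40.9622, 18.2672) (56, 48.1579) (56, 52.2333)]  |A|=401.7306
7. ⊥bis P6·P5 via (19.465,51.33): [(23.9786, 28.4509) (40.4646, 17.8491) (40.9622, 18.2672) (56, 48.1579) (56, 52.2333)]  |A|=401.7306
8. canonical 5-gon: [(23.9786, 28.4509) (40.4646, 17.8491) (40.9622, 18.2672) (56, 48.1579) (56, 52.2333)]
9. shoelace: 401.7306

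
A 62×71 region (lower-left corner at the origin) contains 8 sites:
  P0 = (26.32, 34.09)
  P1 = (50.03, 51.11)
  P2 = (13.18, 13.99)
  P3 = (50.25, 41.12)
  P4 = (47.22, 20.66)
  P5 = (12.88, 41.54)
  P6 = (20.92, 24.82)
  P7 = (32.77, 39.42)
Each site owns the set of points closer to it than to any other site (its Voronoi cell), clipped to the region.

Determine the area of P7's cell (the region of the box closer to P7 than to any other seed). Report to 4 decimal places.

1. box [0,62]×[0,71]: [(0, 0) (62, 0) (62, 71) (0, 71)]
2. ⊥bis P7·P0 via (29.545,36.755): [(59.9177, 0) (62, 0) (62, 71) (1.2464, 71)]  |A|=2230.6725
3. ⊥bis P7·P1 via (41.4,45.265): [(59.9177, 0) (62, 0) (62, 14.8496) (23.97, 71) (1.2464, 71)]  |A|=1162.9721
4. ⊥bis P7·P2 via (22.975,26.705): [(59.9177, 0) (62, 0) (62, 14.8496) (23.97, 71) (1.2464, 71)]  |A|=1162.9721
5. ⊥bis P7·P3 via (41.51,40.27): [(43.4934, 19.8756) (40.9612, 45.9129) (23.97, 71) (1.2464, 71)]  |A|=770.3045
6. ⊥bis P7·P4 via (39.995,30.04): [(37.0002, 27.7332) (42.33, 31.8385) (40.9612, 45.9129) (23.97, 71) (1.2464, 71)]  |A|=736.0362
7. ⊥bis P7·P5 via (22.825,40.48): [(23.2411, 44.3836) (37.0002, 27.7332) (42.33, 31.8385) (40.9612, 45.9129) (25.7914, 68.3108)]  |A|=408.4067
8. ⊥bis P7·P6 via (26.845,32.12): [(23.2411, 44.3836) (37.0002, 27.7332) (42.33, 31.8385) (40.9612, 45.9129) (25.7914, 68.3108)]  |A|=408.4067
9. canonical 5-gon: [(23.2411, 44.3836) (37.0002, 27.7332) (42.33, 31.8385) (40.9612, 45.9129) (25.7914, 68.3108)]
10. shoelace: 408.4067

Area of P7's cell: 408.4067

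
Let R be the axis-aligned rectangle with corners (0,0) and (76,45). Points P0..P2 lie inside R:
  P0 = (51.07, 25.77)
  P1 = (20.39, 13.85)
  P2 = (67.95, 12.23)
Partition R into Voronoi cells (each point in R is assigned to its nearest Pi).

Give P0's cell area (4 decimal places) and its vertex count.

Area of P0's cell: 1231.5880 (5 vertices)

1. box [0,76]×[0,45]: [(0, 0) (76, 0) (76, 45) (0, 45)]
2. ⊥bis P0·P1 via (35.73,19.81): [(43.4267, 0) (76, 0) (76, 45) (25.943, 45)]  |A|=1859.1812
3. ⊥bis P0·P2 via (59.51,19): [(43.4267, 0) (44.2695, 0) (76, 39.5577) (76, 45) (25.943, 45)]  |A|=1231.588
4. canonical 5-gon: [(43.4267, 0) (44.2695, 0) (76, 39.5577) (76, 45) (25.943, 45)]
5. shoelace: 1231.588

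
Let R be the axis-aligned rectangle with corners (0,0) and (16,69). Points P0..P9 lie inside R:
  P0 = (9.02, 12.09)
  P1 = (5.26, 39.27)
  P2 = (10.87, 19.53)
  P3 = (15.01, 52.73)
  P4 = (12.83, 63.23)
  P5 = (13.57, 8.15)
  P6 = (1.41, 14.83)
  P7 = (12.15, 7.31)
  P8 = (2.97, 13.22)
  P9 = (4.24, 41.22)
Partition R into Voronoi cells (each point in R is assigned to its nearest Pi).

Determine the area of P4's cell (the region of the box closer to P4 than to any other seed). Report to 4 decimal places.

Area of P4's cell: 195.8040

1. box [0,16]×[0,69]: [(0, 0) (16, 0) (16, 69) (0, 69)]
2. ⊥bis P4·P0 via (10.925,37.66): [(0, 38.4739) (16, 37.2819) (16, 69) (0, 69)]  |A|=497.9533
3. ⊥bis P4·P1 via (9.045,51.25): [(0, 54.1077) (16, 49.0526) (16, 69) (0, 69)]  |A|=278.7174
4. ⊥bis P4·P2 via (11.85,41.38): [(0, 54.1077) (16, 49.0526) (16, 69) (0, 69)]  |A|=278.7174
5. ⊥bis P4·P3 via (13.92,57.98): [(0, 55.0899) (16, 58.4118) (16, 69) (0, 69)]  |A|=195.9857
6. ⊥bis P4·P5 via (13.2,35.69): [(0, 55.0899) (16, 58.4118) (16, 69) (0, 69)]  |A|=195.9857
7. ⊥bis P4·P6 via (7.12,39.03): [(0, 55.0899) (16, 58.4118) (16, 69) (0, 69)]  |A|=195.9857
8. ⊥bis P4·P7 via (12.49,35.27): [(0, 55.0899) (16, 58.4118) (16, 69) (0, 69)]  |A|=195.9857
9. ⊥bis P4·P8 via (7.9,38.225): [(0, 55.0899) (16, 58.4118) (16, 69) (0, 69)]  |A|=195.9857
10. ⊥bis P4·P9 via (8.535,52.225): [(0, 55.556) (0.7795, 55.2518) (16, 58.4118) (16, 69) (0, 69)]  |A|=195.804
11. canonical 5-gon: [(0, 55.556) (0.7795, 55.2518) (16, 58.4118) (16, 69) (0, 69)]
12. shoelace: 195.804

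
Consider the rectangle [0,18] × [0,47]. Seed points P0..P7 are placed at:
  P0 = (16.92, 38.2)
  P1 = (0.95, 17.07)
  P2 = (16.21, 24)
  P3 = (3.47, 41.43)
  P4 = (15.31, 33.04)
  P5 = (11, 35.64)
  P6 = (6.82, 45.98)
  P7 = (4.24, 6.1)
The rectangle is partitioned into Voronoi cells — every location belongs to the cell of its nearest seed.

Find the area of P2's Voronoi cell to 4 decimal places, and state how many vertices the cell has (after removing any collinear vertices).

Area of P2's cell: 146.8709 (5 vertices)

1. box [0,18]×[0,47]: [(0, 0) (18, 0) (18, 47) (0, 47)]
2. ⊥bis P2·P0 via (16.565,31.1): [(0, 31.9282) (0, 0) (18, 0) (18, 31.0282)]  |A|=566.6085
3. ⊥bis P2·P1 via (8.58,20.535): [(3.4851, 31.754) (17.9055, 0) (18, 0) (18, 31.0282)]  |A|=226.6854
4. ⊥bis P2·P3 via (9.84,32.715): [(8.2025, 31.5181) (4.7412, 28.9882) (17.9055, 0) (18, 0) (18, 31.0282)]  |A|=220.3097
5. ⊥bis P2·P4 via (15.76,28.52): [(5.4212, 27.4907) (17.9055, 0) (18, 0) (18, 28.743)]  |A|=182.0745
6. ⊥bis P2·P5 via (13.605,29.82): [(9.2533, 27.8722) (5.9246, 26.3823) (17.9055, 0) (18, 0) (18, 28.743)]  |A|=179.8548
7. ⊥bis P2·P6 via (11.515,34.99): [(9.2533, 27.8722) (5.9246, 26.3823) (17.9055, 0) (18, 0) (18, 28.743)]  |A|=179.8548
8. ⊥bis P2·P7 via (10.225,15.05): [(9.2533, 27.8722) (5.9246, 26.3823) (11.4398, 14.2376) (18, 9.8507) (18, 28.743)]  |A|=146.8709
9. canonical 5-gon: [(9.2533, 27.8722) (5.9246, 26.3823) (11.4398, 14.2376) (18, 9.8507) (18, 28.743)]
10. shoelace: 146.8709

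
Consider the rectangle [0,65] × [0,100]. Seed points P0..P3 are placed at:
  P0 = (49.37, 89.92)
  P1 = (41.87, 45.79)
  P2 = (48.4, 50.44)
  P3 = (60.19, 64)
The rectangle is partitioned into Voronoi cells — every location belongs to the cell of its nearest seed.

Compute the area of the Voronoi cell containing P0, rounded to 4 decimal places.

1. box [0,65]×[0,100]: [(0, 0) (65, 0) (65, 100) (0, 100)]
2. ⊥bis P0·P1 via (45.62,67.855): [(0, 75.6082) (65, 64.5613) (65, 100) (0, 100)]  |A|=1944.4896
3. ⊥bis P0·P2 via (48.885,70.18): [(0, 75.6082) (29.076, 70.6667) (65, 69.7841) (65, 100) (0, 100)]  |A|=1850.6786
4. ⊥bis P0·P3 via (54.78,76.96): [(0, 75.6082) (29.076, 70.6667) (39.1132, 70.4201) (65, 81.2262) (65, 100) (0, 100)]  |A|=1702.5784
5. canonical 6-gon: [(0, 75.6082) (29.076, 70.6667) (39.1132, 70.4201) (65, 81.2262) (65, 100) (0, 100)]
6. shoelace: 1702.5784

Area of P0's cell: 1702.5784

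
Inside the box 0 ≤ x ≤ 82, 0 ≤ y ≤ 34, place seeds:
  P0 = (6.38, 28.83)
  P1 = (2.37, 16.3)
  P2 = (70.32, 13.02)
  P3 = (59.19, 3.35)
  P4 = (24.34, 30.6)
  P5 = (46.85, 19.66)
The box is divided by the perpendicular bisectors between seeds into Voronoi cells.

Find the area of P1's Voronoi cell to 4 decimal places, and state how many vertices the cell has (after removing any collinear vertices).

1. box [0,82]×[0,34]: [(0, 0) (82, 0) (82, 34) (0, 34)]
2. ⊥bis P1·P0 via (4.375,22.565): [(0, 23.9651) (0, 0) (74.8836, 0)]  |A|=897.2979
3. ⊥bis P1·P2 via (36.345,14.66): [(36.2344, 12.369) (0, 23.9651) (0, 0) (35.6374, 0)]  |A|=654.58
4. ⊥bis P1·P3 via (30.78,9.825): [(31.6912, 13.8229) (0, 23.9651) (0, 0) (28.5408, 0)]  |A|=577.0005
5. ⊥bis P1·P4 via (13.355,23.45): [(28.5609, 0.0883) (16.4453, 18.7021) (0, 23.9651) (0, 0) (28.5408, 0)]  |A|=464.6654
6. ⊥bis P1·P5 via (24.61,17.98): [(25.6203, 4.6061) (16.4453, 18.7021) (0, 23.9651) (0, 0) (25.9682, 0)]  |A|=458.5655
7. canonical 5-gon: [(25.6203, 4.6061) (16.4453, 18.7021) (0, 23.9651) (0, 0) (25.9682, 0)]
8. shoelace: 458.5655

Area of P1's cell: 458.5655 (5 vertices)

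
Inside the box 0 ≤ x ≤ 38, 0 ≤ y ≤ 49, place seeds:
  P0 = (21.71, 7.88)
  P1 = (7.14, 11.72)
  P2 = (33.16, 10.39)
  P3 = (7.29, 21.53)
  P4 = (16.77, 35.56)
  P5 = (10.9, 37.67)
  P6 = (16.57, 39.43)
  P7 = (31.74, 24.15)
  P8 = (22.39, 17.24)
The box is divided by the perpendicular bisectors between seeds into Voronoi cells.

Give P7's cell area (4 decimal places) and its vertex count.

1. box [0,38]×[0,49]: [(0, 0) (38, 0) (38, 49) (0, 49)]
2. ⊥bis P7·P0 via (26.725,16.015): [(0, 32.4902) (38, 9.0643) (38, 49) (0, 49)]  |A|=1072.4646
3. ⊥bis P7·P1 via (19.44,17.935): [(17.5532, 21.6692) (38, 9.0643) (38, 49) (3.7433, 49)]  |A|=876.4108
4. ⊥bis P7·P2 via (32.45,17.27): [(17.5532, 21.6692) (25.8021, 16.584) (38, 17.8427) (38, 49) (3.7433, 49)]  |A|=822.8713
5. ⊥bis P7·P3 via (19.515,22.84): [(19.7881, 20.2914) (25.8021, 16.584) (38, 17.8427) (38, 49) (16.7118, 49)]  |A|=615.6909
6. ⊥bis P7·P4 via (24.255,29.855): [(19.4402, 23.538) (19.7881, 20.2914) (25.8021, 16.584) (38, 17.8427) (38, 47.8885)]  |A|=334.3556
7. ⊥bis P7·P5 via (21.32,30.91): [(19.4402, 23.538) (19.7881, 20.2914) (25.8021, 16.584) (38, 17.8427) (38, 47.8885)]  |A|=334.3556
8. ⊥bis P7·P6 via (24.155,31.79): [(30.6279, 38.2163) (19.4402, 23.538) (19.7881, 20.2914) (25.8021, 16.584) (38, 17.8427) (38, 45.5353)]  |A|=325.6816
9. ⊥bis P7·P8 via (27.065,20.695): [(30.6279, 38.2163) (22.2447, 27.2174) (29.7984, 16.9964) (38, 17.8427) (38, 45.5353)]  |A|=273.1277
10. canonical 5-gon: [(30.6279, 38.2163) (22.2447, 27.2174) (29.7984, 16.9964) (38, 17.8427) (38, 45.5353)]
11. shoelace: 273.1277

Area of P7's cell: 273.1277 (5 vertices)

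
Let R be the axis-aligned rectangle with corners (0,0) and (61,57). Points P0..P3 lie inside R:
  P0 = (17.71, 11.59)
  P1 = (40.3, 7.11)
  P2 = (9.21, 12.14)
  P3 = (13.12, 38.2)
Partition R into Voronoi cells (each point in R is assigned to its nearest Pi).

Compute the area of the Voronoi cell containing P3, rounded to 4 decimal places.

1. box [0,61]×[0,57]: [(0, 0) (61, 0) (61, 57) (0, 57)]
2. ⊥bis P3·P0 via (15.415,24.895): [(0, 22.236) (61, 32.758) (61, 57) (0, 57)]  |A|=1799.6809
3. ⊥bis P3·P1 via (26.71,22.655): [(0, 22.236) (32.6784, 27.8728) (61, 52.6326) (61, 57) (0, 57)]  |A|=1518.2416
4. ⊥bis P3·P2 via (11.165,25.17): [(0, 26.8452) (14.2906, 24.701) (32.6784, 27.8728) (61, 52.6326) (61, 57) (0, 57)]  |A|=1485.3081
5. canonical 6-gon: [(0, 26.8452) (14.2906, 24.701) (32.6784, 27.8728) (61, 52.6326) (61, 57) (0, 57)]
6. shoelace: 1485.3081

Area of P3's cell: 1485.3081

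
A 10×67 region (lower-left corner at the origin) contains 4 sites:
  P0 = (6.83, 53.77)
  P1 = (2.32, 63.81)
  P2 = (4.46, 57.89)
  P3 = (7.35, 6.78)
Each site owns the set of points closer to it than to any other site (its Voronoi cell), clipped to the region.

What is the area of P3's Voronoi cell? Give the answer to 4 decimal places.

1. box [0,10]×[0,67]: [(0, 0) (10, 0) (10, 67) (0, 67)]
2. ⊥bis P3·P0 via (7.09,30.275): [(0, 30.1965) (0, 0) (10, 0) (10, 30.3072)]  |A|=302.5187
3. ⊥bis P3·P1 via (4.835,35.295): [(0, 30.1965) (0, 0) (10, 0) (10, 30.3072)]  |A|=302.5187
4. ⊥bis P3·P2 via (5.905,32.335): [(0, 30.1965) (0, 0) (10, 0) (10, 30.3072)]  |A|=302.5187
5. canonical 4-gon: [(0, 30.1965) (0, 0) (10, 0) (10, 30.3072)]
6. shoelace: 302.5187

Area of P3's cell: 302.5187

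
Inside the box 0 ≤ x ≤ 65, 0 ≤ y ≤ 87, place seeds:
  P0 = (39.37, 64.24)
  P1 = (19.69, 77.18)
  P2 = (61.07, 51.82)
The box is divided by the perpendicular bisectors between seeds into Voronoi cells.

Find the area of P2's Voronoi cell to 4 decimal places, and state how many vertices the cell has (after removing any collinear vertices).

1. box [0,65]×[0,87]: [(0, 0) (65, 0) (65, 87) (0, 87)]
2. ⊥bis P2·P0 via (50.22,58.03): [(17.0065, 0) (65, 0) (65, 83.8533)]  |A|=2012.2072
3. ⊥bis P2·P1 via (40.38,64.5): [(17.0065, 0) (65, 0) (65, 83.8533)]  |A|=2012.2072
4. canonical 3-gon: [(17.0065, 0) (65, 0) (65, 83.8533)]
5. shoelace: 2012.2072

Area of P2's cell: 2012.2072 (3 vertices)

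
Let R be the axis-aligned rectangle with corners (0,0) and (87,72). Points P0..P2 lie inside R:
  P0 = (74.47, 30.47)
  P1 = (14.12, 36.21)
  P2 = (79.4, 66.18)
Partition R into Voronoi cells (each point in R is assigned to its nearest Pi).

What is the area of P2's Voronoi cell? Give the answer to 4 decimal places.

Area of P2's cell: 995.7710

1. box [0,87]×[0,72]: [(0, 0) (87, 0) (87, 72) (0, 72)]
2. ⊥bis P2·P0 via (76.935,48.325): [(0, 58.9464) (87, 46.9355) (87, 72) (0, 72)]  |A|=1658.1398
3. ⊥bis P2·P1 via (46.76,51.195): [(46.1248, 52.5785) (87, 46.9355) (87, 72) (37.2084, 72)]  |A|=995.771
4. canonical 4-gon: [(46.1248, 52.5785) (87, 46.9355) (87, 72) (37.2084, 72)]
5. shoelace: 995.771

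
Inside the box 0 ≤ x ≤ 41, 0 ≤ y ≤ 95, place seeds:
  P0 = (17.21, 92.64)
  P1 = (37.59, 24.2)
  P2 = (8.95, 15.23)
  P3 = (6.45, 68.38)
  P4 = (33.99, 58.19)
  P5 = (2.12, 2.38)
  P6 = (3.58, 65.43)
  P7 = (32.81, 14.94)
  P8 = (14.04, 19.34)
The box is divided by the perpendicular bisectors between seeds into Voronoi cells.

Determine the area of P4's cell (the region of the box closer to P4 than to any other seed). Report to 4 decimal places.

Area of P4's cell: 822.8093

1. box [0,41]×[0,95]: [(0, 0) (41, 0) (41, 95) (0, 95)]
2. ⊥bis P4·P0 via (25.6,75.415): [(0, 62.9457) (0, 0) (41, 0) (41, 82.9161)]  |A|=2990.166
3. ⊥bis P4·P1 via (35.79,41.195): [(0, 62.9457) (0, 37.4044) (41, 41.7468) (41, 82.9161)]  |A|=1367.5671
4. ⊥bis P4·P2 via (21.47,36.71): [(0, 62.9457) (0, 49.2242) (17.1605, 39.2219) (41, 41.7468) (41, 82.9161)]  |A|=1266.1503
5. ⊥bis P4·P3 via (20.22,63.285): [(24.5121, 74.8851) (12.3532, 42.0239) (17.1605, 39.2219) (41, 41.7468) (41, 82.9161)]  |A|=851.2335
6. ⊥bis P4·P5 via (18.055,30.285): [(24.5121, 74.8851) (12.3532, 42.0239) (17.1605, 39.2219) (41, 41.7468) (41, 82.9161)]  |A|=851.2335
7. ⊥bis P4·P6 via (18.785,61.81): [(24.5121, 74.8851) (17.1803, 55.0696) (13.8646, 41.1429) (17.1605, 39.2219) (41, 41.7468) (41, 82.9161)]  |A|=839.2489
8. ⊥bis P4·P7 via (33.4,36.565): [(24.5121, 74.8851) (17.1803, 55.0696) (13.8646, 41.1429) (17.1605, 39.2219) (41, 41.7468) (41, 82.9161)]  |A|=839.2489
9. ⊥bis P4·P8 via (24.015,38.765): [(24.5121, 74.8851) (17.1803, 55.0696) (14.4659, 43.6686) (22.1054, 39.7456) (41, 41.7468) (41, 82.9161)]  |A|=822.8093
10. canonical 6-gon: [(24.5121, 74.8851) (17.1803, 55.0696) (14.4659, 43.6686) (22.1054, 39.7456) (41, 41.7468) (41, 82.9161)]
11. shoelace: 822.8093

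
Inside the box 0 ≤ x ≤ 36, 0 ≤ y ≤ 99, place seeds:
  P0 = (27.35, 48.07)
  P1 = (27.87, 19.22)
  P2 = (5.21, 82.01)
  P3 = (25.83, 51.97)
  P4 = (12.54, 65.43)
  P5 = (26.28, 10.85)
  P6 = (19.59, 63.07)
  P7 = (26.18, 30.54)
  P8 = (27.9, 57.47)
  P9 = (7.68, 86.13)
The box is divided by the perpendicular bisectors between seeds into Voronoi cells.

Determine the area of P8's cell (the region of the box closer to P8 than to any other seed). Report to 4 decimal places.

1. box [0,36]×[0,99]: [(0, 0) (36, 0) (36, 99) (0, 99)]
2. ⊥bis P8·P0 via (27.625,52.77): [(0, 54.3864) (36, 52.28) (36, 99) (0, 99)]  |A|=1644.0061
3. ⊥bis P8·P1 via (27.885,38.345): [(0, 54.3864) (36, 52.28) (36, 99) (0, 99)]  |A|=1644.0061
4. ⊥bis P8·P2 via (16.555,69.74): [(0, 54.433) (0, 54.3864) (36, 52.28) (36, 87.7191)]  |A|=638.7444
5. ⊥bis P8·P3 via (26.865,54.72): [(7.9924, 61.8229) (32.86, 52.4637) (36, 52.28) (36, 87.7191)]  |A|=508.6913
6. ⊥bis P8·P4 via (20.22,61.45): [(31.8402, 83.8729) (18.3861, 57.9112) (32.86, 52.4637) (36, 52.28) (36, 87.7191)]  |A|=347.4582
7. ⊥bis P8·P5 via (27.09,34.16): [(31.8402, 83.8729) (18.3861, 57.9112) (32.86, 52.4637) (36, 52.28) (36, 87.7191)]  |A|=347.4582
8. ⊥bis P8·P6 via (23.745,60.27): [(21.3928, 56.7795) (32.86, 52.4637) (36, 52.28) (36, 78.4555)]  |A|=196.8981
9. ⊥bis P8·P7 via (27.04,44.005): [(21.3928, 56.7795) (32.86, 52.4637) (36, 52.28) (36, 78.4555)]  |A|=196.8981
10. ⊥bis P8·P9 via (17.79,71.8): [(21.3928, 56.7795) (32.86, 52.4637) (36, 52.28) (36, 78.4555)]  |A|=196.8981
11. canonical 4-gon: [(21.3928, 56.7795) (32.86, 52.4637) (36, 52.28) (36, 78.4555)]
12. shoelace: 196.8981

Area of P8's cell: 196.8981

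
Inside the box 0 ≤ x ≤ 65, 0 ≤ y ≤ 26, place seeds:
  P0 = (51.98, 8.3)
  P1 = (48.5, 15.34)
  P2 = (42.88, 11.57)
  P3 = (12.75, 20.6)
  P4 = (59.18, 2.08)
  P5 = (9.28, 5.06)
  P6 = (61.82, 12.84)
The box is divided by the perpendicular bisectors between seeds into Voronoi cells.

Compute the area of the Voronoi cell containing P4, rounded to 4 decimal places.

Area of P4's cell: 78.0844

1. box [0,65]×[0,26]: [(0, 0) (65, 0) (65, 26) (0, 26)]
2. ⊥bis P4·P0 via (55.58,5.19): [(51.0964, 0) (65, 0) (65, 16.0942)]  |A|=111.8834
3. ⊥bis P4·P1 via (53.84,8.71): [(51.0964, 0) (65, 0) (65, 16.0942)]  |A|=111.8834
4. ⊥bis P4·P2 via (51.03,6.825): [(51.0964, 0) (65, 0) (65, 16.0942)]  |A|=111.8834
5. ⊥bis P4·P3 via (35.965,11.34): [(51.0964, 0) (65, 0) (65, 16.0942)]  |A|=111.8834
6. ⊥bis P4·P5 via (34.23,3.57): [(51.0964, 0) (65, 0) (65, 16.0942)]  |A|=111.8834
7. ⊥bis P4·P6 via (60.5,7.46): [(58.0585, 8.059) (51.0964, 0) (65, 0) (65, 6.3559)]  |A|=78.0844
8. canonical 4-gon: [(58.0585, 8.059) (51.0964, 0) (65, 0) (65, 6.3559)]
9. shoelace: 78.0844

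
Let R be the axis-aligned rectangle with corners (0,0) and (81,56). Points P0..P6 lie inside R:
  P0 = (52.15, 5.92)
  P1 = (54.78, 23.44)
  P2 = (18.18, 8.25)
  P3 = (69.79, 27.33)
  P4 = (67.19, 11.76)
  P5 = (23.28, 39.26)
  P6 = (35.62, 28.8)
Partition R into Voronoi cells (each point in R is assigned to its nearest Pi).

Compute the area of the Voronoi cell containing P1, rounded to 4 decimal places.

Area of P1's cell: 465.4120

1. box [0,81]×[0,56]: [(0, 0) (81, 0) (81, 56) (0, 56)]
2. ⊥bis P1·P0 via (53.465,14.68): [(0, 22.7059) (81, 10.5466) (81, 56) (0, 56)]  |A|=3189.2754
3. ⊥bis P1·P2 via (36.48,15.845): [(35.8671, 17.3217) (81, 10.5466) (81, 56) (19.8146, 56)]  |A|=2208.9954
4. ⊥bis P1·P3 via (62.285,25.385): [(35.8671, 17.3217) (65.5286, 12.8691) (54.3508, 56) (19.8146, 56)]  |A|=1282.68
5. ⊥bis P1·P4 via (60.985,17.6): [(35.8671, 17.3217) (57.646, 14.0524) (63.5863, 20.3639) (54.3508, 56) (19.8146, 56)]  |A|=1254.2901
6. ⊥bis P1·P5 via (39.03,31.35): [(34.1104, 21.5544) (35.8671, 17.3217) (57.646, 14.0524) (63.5863, 20.3639) (54.3508, 56) (51.4098, 56)]  |A|=710.1324
7. ⊥bis P1·P6 via (45.2,26.12): [(42.4617, 16.3317) (57.646, 14.0524) (63.5863, 20.3639) (54.3508, 56) (53.5589, 56)]  |A|=465.412
8. canonical 5-gon: [(42.4617, 16.3317) (57.646, 14.0524) (63.5863, 20.3639) (54.3508, 56) (53.5589, 56)]
9. shoelace: 465.412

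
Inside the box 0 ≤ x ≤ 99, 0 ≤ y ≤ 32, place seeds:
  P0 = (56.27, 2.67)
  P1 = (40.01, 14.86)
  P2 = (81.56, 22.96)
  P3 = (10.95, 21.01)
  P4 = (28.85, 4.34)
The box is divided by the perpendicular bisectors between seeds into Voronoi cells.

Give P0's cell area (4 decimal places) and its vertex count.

Area of P0's cell: 455.6943 (4 vertices)

1. box [0,99]×[0,32]: [(0, 0) (99, 0) (99, 32) (0, 32)]
2. ⊥bis P0·P1 via (48.14,8.765): [(41.5689, 0) (99, 0) (99, 32) (65.5591, 32)]  |A|=1453.9512
3. ⊥bis P0·P2 via (68.915,12.815): [(59.745, 24.2447) (41.5689, 0) (79.1964, 0)]  |A|=456.1332
4. ⊥bis P0·P3 via (33.61,11.84): [(59.745, 24.2447) (41.5689, 0) (79.1964, 0)]  |A|=456.1332
5. ⊥bis P0·P4 via (42.56,3.505): [(59.745, 24.2447) (42.4153, 1.1289) (42.3465, 0) (79.1964, 0)]  |A|=455.6943
6. canonical 4-gon: [(59.745, 24.2447) (42.4153, 1.1289) (42.3465, 0) (79.1964, 0)]
7. shoelace: 455.6943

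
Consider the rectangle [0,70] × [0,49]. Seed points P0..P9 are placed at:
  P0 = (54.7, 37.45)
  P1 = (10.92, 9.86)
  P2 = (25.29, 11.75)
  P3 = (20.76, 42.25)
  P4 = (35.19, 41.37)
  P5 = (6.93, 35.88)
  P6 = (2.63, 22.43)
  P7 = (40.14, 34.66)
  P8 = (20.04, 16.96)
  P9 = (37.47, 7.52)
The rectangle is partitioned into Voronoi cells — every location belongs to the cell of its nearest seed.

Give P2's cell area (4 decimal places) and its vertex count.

1. box [0,70]×[0,49]: [(0, 0) (70, 0) (70, 49) (0, 49)]
2. ⊥bis P2·P0 via (39.995,24.6): [(0, 0) (61.4918, 0) (18.673, 49) (0, 49)]  |A|=1964.0369
3. ⊥bis P2·P1 via (18.105,10.805): [(19.5261, 0) (61.4918, 0) (18.673, 49) (13.0814, 49)]  |A|=1165.1517
4. ⊥bis P2·P3 via (23.025,27): [(16.11, 25.973) (19.5261, 0) (61.4918, 0) (36.1892, 28.9552)]  |A|=873.4132
5. ⊥bis P2·P4 via (30.24,26.56): [(27.1088, 27.6065) (16.11, 25.973) (19.5261, 0) (61.4918, 0) (41.6002, 22.763)]  |A|=841.6507
6. ⊥bis P2·P5 via (16.11,23.815): [(27.1088, 27.6065) (19.634, 26.4964) (16.368, 24.0113) (19.5261, 0) (61.4918, 0) (41.6002, 22.763)]  |A|=838.1269
7. ⊥bis P2·P6 via (13.96,17.09): [(27.1088, 27.6065) (19.634, 26.4964) (17.6997, 25.0245) (16.5544, 22.5946) (19.5261, 0) (61.4918, 0) (41.6002, 22.763)]  |A|=837.0892
8. ⊥bis P2·P7 via (32.715,23.205): [(26.1453, 27.4634) (19.634, 26.4964) (17.6997, 25.0245) (16.5544, 22.5946) (19.5261, 0) (61.4918, 0) (52.317, 10.4992)]  |A|=764.1366
9. ⊥bis P2·P8 via (22.665,14.355): [(31.9437, 23.7049) (18.2264, 9.8823) (19.5261, 0) (61.4918, 0) (52.317, 10.4992)]  |A|=620.5311
10. ⊥bis P2·P9 via (31.38,9.635): [(35.4721, 21.4179) (31.9437, 23.7049) (18.2264, 9.8823) (19.5261, 0) (28.0339, 0)]  |A|=223.8912
11. canonical 5-gon: [(35.4721, 21.4179) (31.9437, 23.7049) (18.2264, 9.8823) (19.5261, 0) (28.0339, 0)]
12. shoelace: 223.8912

Area of P2's cell: 223.8912 (5 vertices)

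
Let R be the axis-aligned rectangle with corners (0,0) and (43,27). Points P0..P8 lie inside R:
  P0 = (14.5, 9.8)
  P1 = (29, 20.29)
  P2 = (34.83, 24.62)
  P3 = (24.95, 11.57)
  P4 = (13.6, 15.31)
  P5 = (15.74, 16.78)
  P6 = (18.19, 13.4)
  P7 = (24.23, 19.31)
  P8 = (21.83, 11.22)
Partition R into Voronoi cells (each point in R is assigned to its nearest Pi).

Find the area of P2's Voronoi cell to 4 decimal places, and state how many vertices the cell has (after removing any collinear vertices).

Area of P2's cell: 140.4275 (4 vertices)

1. box [0,43]×[0,27]: [(0, 0) (43, 0) (43, 27) (0, 27)]
2. ⊥bis P2·P0 via (24.665,17.21): [(37.2106, 0) (43, 0) (43, 27) (17.5284, 27)]  |A|=422.0239
3. ⊥bis P2·P1 via (31.915,22.455): [(43, 7.5299) (43, 27) (28.5394, 27)]  |A|=140.7746
4. ⊥bis P2·P3 via (29.89,18.095): [(41.9146, 8.9913) (43, 8.1696) (43, 27) (28.5394, 27)]  |A|=140.4275
5. ⊥bis P2·P4 via (24.215,19.965): [(41.9146, 8.9913) (43, 8.1696) (43, 27) (28.5394, 27)]  |A|=140.4275
6. ⊥bis P2·P5 via (25.285,20.7): [(41.9146, 8.9913) (43, 8.1696) (43, 27) (28.5394, 27)]  |A|=140.4275
7. ⊥bis P2·P6 via (26.51,19.01): [(41.9146, 8.9913) (43, 8.1696) (43, 27) (28.5394, 27)]  |A|=140.4275
8. ⊥bis P2·P7 via (29.53,21.965): [(41.9146, 8.9913) (43, 8.1696) (43, 27) (28.5394, 27)]  |A|=140.4275
9. ⊥bis P2·P8 via (28.33,17.92): [(41.9146, 8.9913) (43, 8.1696) (43, 27) (28.5394, 27)]  |A|=140.4275
10. canonical 4-gon: [(41.9146, 8.9913) (43, 8.1696) (43, 27) (28.5394, 27)]
11. shoelace: 140.4275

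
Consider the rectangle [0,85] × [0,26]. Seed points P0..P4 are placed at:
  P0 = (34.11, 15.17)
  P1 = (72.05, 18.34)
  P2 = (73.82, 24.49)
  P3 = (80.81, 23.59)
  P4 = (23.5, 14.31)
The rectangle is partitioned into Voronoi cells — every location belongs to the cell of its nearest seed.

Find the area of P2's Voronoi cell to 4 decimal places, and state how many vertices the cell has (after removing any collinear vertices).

1. box [0,85]×[0,26]: [(0, 0) (85, 0) (85, 26) (0, 26)]
2. ⊥bis P2·P0 via (53.965,19.83): [(58.6191, 0) (85, 0) (85, 26) (52.5169, 26)]  |A|=765.2317
3. ⊥bis P2·P1 via (72.935,21.415): [(85, 17.9426) (85, 26) (57.0041, 26)]  |A|=112.7867
4. ⊥bis P2·P3 via (77.315,24.04): [(76.8326, 20.2933) (77.5674, 26) (57.0041, 26)]  |A|=58.6747
5. ⊥bis P2·P4 via (48.66,19.4): [(76.8326, 20.2933) (77.5674, 26) (57.0041, 26)]  |A|=58.6747
6. canonical 3-gon: [(76.8326, 20.2933) (77.5674, 26) (57.0041, 26)]
7. shoelace: 58.6747

Area of P2's cell: 58.6747 (3 vertices)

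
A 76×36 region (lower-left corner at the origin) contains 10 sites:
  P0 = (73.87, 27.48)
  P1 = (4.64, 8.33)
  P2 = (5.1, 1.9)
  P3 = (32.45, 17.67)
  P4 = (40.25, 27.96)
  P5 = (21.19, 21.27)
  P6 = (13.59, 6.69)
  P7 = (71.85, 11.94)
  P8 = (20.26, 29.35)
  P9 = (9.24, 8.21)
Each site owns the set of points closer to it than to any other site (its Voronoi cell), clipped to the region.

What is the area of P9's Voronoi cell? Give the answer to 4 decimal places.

Area of P9's cell: 83.0980

1. box [0,76]×[0,36]: [(0, 0) (76, 0) (76, 36) (0, 36)]
2. ⊥bis P9·P0 via (41.555,17.845): [(0, 0) (46.8756, 0) (36.1419, 36) (0, 36)]  |A|=1494.3163
3. ⊥bis P9·P1 via (6.94,8.27): [(6.7243, 0) (46.8756, 0) (36.1419, 36) (7.6634, 36)]  |A|=1235.3385
4. ⊥bis P9·P2 via (7.17,5.055): [(6.8614, 5.2575) (14.8746, 0) (46.8756, 0) (36.1419, 36) (7.6634, 36)]  |A|=1213.9135
5. ⊥bis P9·P3 via (20.845,12.94): [(6.8614, 5.2575) (14.8746, 0) (26.1191, 0) (11.4461, 36) (7.6634, 36)]  |A|=395.7719
6. ⊥bis P9·P4 via (24.745,18.085): [(6.8614, 5.2575) (14.8746, 0) (26.1191, 0) (11.4461, 36) (7.6634, 36)]  |A|=395.7719
7. ⊥bis P9·P5 via (15.215,14.74): [(7.2978, 21.9843) (6.8614, 5.2575) (14.8746, 0) (26.1191, 0) (23.0234, 7.5952)]  |A|=229.2144
8. ⊥bis P9·P6 via (11.415,7.45): [(14.2658, 15.6085) (7.2978, 21.9843) (6.8614, 5.2575) (9.9425, 3.236)]  |A|=83.098
9. ⊥bis P9·P7 via (40.545,10.075): [(14.2658, 15.6085) (7.2978, 21.9843) (6.8614, 5.2575) (9.9425, 3.236)]  |A|=83.098
10. ⊥bis P9·P8 via (14.75,18.78): [(14.2658, 15.6085) (7.2978, 21.9843) (6.8614, 5.2575) (9.9425, 3.236)]  |A|=83.098
11. canonical 4-gon: [(14.2658, 15.6085) (7.2978, 21.9843) (6.8614, 5.2575) (9.9425, 3.236)]
12. shoelace: 83.098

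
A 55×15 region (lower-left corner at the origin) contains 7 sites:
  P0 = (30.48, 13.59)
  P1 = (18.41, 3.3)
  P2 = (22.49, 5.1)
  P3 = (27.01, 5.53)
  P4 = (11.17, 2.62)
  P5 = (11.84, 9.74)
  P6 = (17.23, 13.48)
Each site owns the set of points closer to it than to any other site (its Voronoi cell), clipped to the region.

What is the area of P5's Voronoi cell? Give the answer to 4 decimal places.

1. box [0,55]×[0,15]: [(0, 0) (55, 0) (55, 15) (0, 15)]
2. ⊥bis P5·P0 via (21.16,11.665): [(0, 0) (23.5693, 0) (20.4712, 15) (0, 15)]  |A|=330.3039
3. ⊥bis P5·P1 via (15.125,6.52): [(0, 0) (8.734, 0) (20.9874, 12.5007) (20.4712, 15) (0, 15)]  |A|=237.5777
4. ⊥bis P5·P2 via (17.165,7.42): [(0, 0) (8.734, 0) (18.0914, 9.5462) (20.4675, 15) (0, 15)]  |A|=233.186
5. ⊥bis P5·P3 via (19.425,7.635): [(0, 0) (8.734, 0) (18.0914, 9.5462) (20.4675, 15) (0, 15)]  |A|=233.186
6. ⊥bis P5·P4 via (11.505,6.18): [(0, 7.2626) (14.5142, 5.8968) (18.0914, 9.5462) (20.4675, 15) (0, 15)]  |A|=154.729
7. ⊥bis P5·P6 via (14.535,11.61): [(0, 7.2626) (14.5142, 5.8968) (16.8475, 8.2773) (12.1828, 15) (0, 15)]  |A|=124.9968
8. canonical 5-gon: [(0, 7.2626) (14.5142, 5.8968) (16.8475, 8.2773) (12.1828, 15) (0, 15)]
9. shoelace: 124.9968

Area of P5's cell: 124.9968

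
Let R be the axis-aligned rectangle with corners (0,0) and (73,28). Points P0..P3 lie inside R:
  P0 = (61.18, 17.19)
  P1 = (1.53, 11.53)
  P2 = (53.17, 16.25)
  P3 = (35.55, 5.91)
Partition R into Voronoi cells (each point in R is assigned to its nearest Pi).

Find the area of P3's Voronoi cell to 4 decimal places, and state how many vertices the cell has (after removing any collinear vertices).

Area of P3's cell: 650.5578 (4 vertices)

1. box [0,73]×[0,28]: [(0, 0) (73, 0) (73, 28) (0, 28)]
2. ⊥bis P3·P0 via (48.365,11.55): [(0, 0) (53.4483, 0) (41.1252, 28) (0, 28)]  |A|=1324.0285
3. ⊥bis P3·P1 via (18.54,8.72): [(17.0995, 0) (53.4483, 0) (41.1252, 28) (21.725, 28)]  |A|=780.4858
4. ⊥bis P3·P2 via (44.36,11.08): [(17.0995, 0) (50.8621, 0) (34.4308, 28) (21.725, 28)]  |A|=650.5578
5. canonical 4-gon: [(17.0995, 0) (50.8621, 0) (34.4308, 28) (21.725, 28)]
6. shoelace: 650.5578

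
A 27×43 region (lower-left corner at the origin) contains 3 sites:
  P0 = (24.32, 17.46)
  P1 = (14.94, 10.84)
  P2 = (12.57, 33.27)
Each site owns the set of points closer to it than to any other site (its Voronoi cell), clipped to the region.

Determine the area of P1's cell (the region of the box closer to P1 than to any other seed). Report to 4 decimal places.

1. box [0,27]×[0,43]: [(0, 0) (27, 0) (27, 43) (0, 43)]
2. ⊥bis P1·P0 via (19.63,14.15): [(0, 41.9641) (0, 0) (27, 0) (27, 3.7073)]  |A|=616.5642
3. ⊥bis P1·P2 via (13.755,22.055): [(14.0305, 22.0841) (0, 20.6016) (0, 0) (27, 0) (27, 3.7073)]  |A|=466.7015
4. canonical 5-gon: [(14.0305, 22.0841) (0, 20.6016) (0, 0) (27, 0) (27, 3.7073)]
5. shoelace: 466.7015

Area of P1's cell: 466.7015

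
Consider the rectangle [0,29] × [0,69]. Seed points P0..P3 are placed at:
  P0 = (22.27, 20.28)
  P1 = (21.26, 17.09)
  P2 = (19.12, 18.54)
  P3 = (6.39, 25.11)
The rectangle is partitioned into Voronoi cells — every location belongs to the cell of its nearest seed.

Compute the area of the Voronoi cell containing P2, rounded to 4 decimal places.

1. box [0,29]×[0,69]: [(0, 0) (29, 0) (29, 69) (0, 69)]
2. ⊥bis P2·P0 via (20.695,19.41): [(0, 56.8751) (0, 0) (29, 0) (29, 4.3751)]  |A|=888.1275
3. ⊥bis P2·P1 via (20.19,17.815): [(20.9536, 18.9419) (0, 56.8751) (0, 0) (8.1191, 0)]  |A|=672.7634
4. ⊥bis P2·P3 via (12.755,21.825): [(20.9536, 18.9419) (15.9459, 28.0076) (1.491, 0) (8.1191, 0)]  |A|=198.4222
5. canonical 4-gon: [(20.9536, 18.9419) (15.9459, 28.0076) (1.491, 0) (8.1191, 0)]
6. shoelace: 198.4222

Area of P2's cell: 198.4222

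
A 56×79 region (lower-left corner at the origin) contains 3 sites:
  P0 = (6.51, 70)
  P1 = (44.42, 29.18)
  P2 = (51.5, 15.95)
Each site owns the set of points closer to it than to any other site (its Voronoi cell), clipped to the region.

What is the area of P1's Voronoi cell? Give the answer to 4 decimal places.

Area of P1's cell: 2234.4235

1. box [0,56]×[0,79]: [(0, 0) (56, 0) (56, 79) (0, 79)]
2. ⊥bis P1·P0 via (25.465,49.59): [(0, 25.9404) (0, 0) (56, 0) (56, 77.9482)]  |A|=2908.8799
3. ⊥bis P1·P2 via (47.96,22.565): [(0, 25.9404) (0, 0) (5.794, 0) (56, 26.8676) (56, 77.9482)]  |A|=2234.4235
4. canonical 5-gon: [(0, 25.9404) (0, 0) (5.794, 0) (56, 26.8676) (56, 77.9482)]
5. shoelace: 2234.4235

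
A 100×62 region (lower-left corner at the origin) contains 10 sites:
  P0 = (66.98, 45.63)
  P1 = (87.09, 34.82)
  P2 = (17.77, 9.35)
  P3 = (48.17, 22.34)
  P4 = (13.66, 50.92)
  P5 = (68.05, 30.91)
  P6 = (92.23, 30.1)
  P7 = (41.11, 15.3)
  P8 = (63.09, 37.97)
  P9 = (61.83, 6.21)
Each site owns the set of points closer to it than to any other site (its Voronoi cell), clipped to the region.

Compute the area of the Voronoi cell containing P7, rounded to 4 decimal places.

Area of P7's cell: 515.7452

1. box [0,100]×[0,62]: [(0, 0) (100, 0) (100, 62) (0, 62)]
2. ⊥bis P7·P0 via (54.045,30.465): [(0, 0) (89.7622, 0) (17.0734, 62) (0, 62)]  |A|=3311.9015
3. ⊥bis P7·P1 via (64.1,25.06): [(0, 0) (74.7388, 0) (66.2106, 20.0883) (17.0734, 62) (0, 62)]  |A|=3161.0042
4. ⊥bis P7·P2 via (29.44,12.325): [(32.582, 0) (74.7388, 0) (66.2106, 20.0883) (17.0734, 62) (16.7765, 62)]  |A|=1630.8916
5. ⊥bis P7·P3 via (44.64,18.82): [(21.995, 41.5293) (32.582, 0) (63.4067, 0)]  |A|=640.0643
6. ⊥bis P7·P4 via (27.385,33.11): [(29.0845, 34.4197) (24.6739, 31.0208) (32.582, 0) (63.4067, 0)]  |A|=612.3373
7. ⊥bis P7·P5 via (54.58,23.105): [(29.0845, 34.4197) (24.6739, 31.0208) (32.582, 0) (63.4067, 0)]  |A|=612.3373
8. ⊥bis P7·P6 via (66.67,22.7): [(29.0845, 34.4197) (24.6739, 31.0208) (32.582, 0) (63.4067, 0)]  |A|=612.3373
9. ⊥bis P7·P8 via (52.1,26.635): [(29.0845, 34.4197) (24.6739, 31.0208) (32.582, 0) (63.4067, 0)]  |A|=612.3373
10. ⊥bis P7·P9 via (51.47,10.755): [(51.8404, 11.5992) (29.0845, 34.4197) (24.6739, 31.0208) (32.582, 0) (46.7517, 0)]  |A|=515.7452
11. canonical 5-gon: [(51.8404, 11.5992) (29.0845, 34.4197) (24.6739, 31.0208) (32.582, 0) (46.7517, 0)]
12. shoelace: 515.7452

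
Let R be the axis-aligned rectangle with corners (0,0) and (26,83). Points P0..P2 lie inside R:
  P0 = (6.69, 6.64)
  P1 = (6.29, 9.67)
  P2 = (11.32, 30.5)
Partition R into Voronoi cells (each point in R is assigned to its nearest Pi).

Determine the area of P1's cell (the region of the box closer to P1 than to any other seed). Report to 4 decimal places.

1. box [0,26]×[0,83]: [(0, 0) (26, 0) (26, 83) (0, 83)]
2. ⊥bis P1·P0 via (6.49,8.155): [(0, 7.2982) (26, 10.7306) (26, 83) (0, 83)]  |A|=1923.6254
3. ⊥bis P1·P2 via (8.805,20.085): [(0, 22.2112) (0, 7.2982) (26, 10.7306) (26, 15.9328)]  |A|=261.4974
4. canonical 4-gon: [(0, 22.2112) (0, 7.2982) (26, 10.7306) (26, 15.9328)]
5. shoelace: 261.4974

Area of P1's cell: 261.4974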